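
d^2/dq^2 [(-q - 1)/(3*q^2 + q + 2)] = 2*(-(q + 1)*(6*q + 1)^2 + (9*q + 4)*(3*q^2 + q + 2))/(3*q^2 + q + 2)^3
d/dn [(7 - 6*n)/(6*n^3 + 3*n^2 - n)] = (72*n^3 - 108*n^2 - 42*n + 7)/(n^2*(36*n^4 + 36*n^3 - 3*n^2 - 6*n + 1))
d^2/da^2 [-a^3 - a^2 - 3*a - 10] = -6*a - 2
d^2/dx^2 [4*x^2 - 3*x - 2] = 8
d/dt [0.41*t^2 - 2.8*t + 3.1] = 0.82*t - 2.8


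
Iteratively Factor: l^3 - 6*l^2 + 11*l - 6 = (l - 1)*(l^2 - 5*l + 6) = (l - 3)*(l - 1)*(l - 2)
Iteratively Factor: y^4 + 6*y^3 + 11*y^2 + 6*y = (y + 1)*(y^3 + 5*y^2 + 6*y) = (y + 1)*(y + 3)*(y^2 + 2*y) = (y + 1)*(y + 2)*(y + 3)*(y)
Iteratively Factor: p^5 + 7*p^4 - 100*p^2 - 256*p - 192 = (p + 2)*(p^4 + 5*p^3 - 10*p^2 - 80*p - 96) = (p + 2)^2*(p^3 + 3*p^2 - 16*p - 48) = (p + 2)^2*(p + 3)*(p^2 - 16) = (p + 2)^2*(p + 3)*(p + 4)*(p - 4)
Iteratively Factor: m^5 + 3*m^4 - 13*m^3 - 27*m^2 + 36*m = (m + 4)*(m^4 - m^3 - 9*m^2 + 9*m) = (m + 3)*(m + 4)*(m^3 - 4*m^2 + 3*m) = (m - 3)*(m + 3)*(m + 4)*(m^2 - m) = (m - 3)*(m - 1)*(m + 3)*(m + 4)*(m)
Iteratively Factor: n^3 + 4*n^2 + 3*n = (n + 3)*(n^2 + n) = n*(n + 3)*(n + 1)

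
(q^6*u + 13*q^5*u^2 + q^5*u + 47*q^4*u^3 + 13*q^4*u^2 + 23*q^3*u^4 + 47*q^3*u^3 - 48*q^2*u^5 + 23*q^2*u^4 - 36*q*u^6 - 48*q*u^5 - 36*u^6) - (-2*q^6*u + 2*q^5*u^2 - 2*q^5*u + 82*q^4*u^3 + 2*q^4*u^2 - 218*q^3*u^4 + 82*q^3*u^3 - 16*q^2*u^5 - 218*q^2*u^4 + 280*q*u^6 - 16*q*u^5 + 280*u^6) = 3*q^6*u + 11*q^5*u^2 + 3*q^5*u - 35*q^4*u^3 + 11*q^4*u^2 + 241*q^3*u^4 - 35*q^3*u^3 - 32*q^2*u^5 + 241*q^2*u^4 - 316*q*u^6 - 32*q*u^5 - 316*u^6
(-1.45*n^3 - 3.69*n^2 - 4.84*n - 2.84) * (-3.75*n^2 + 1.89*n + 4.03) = 5.4375*n^5 + 11.097*n^4 + 5.3324*n^3 - 13.3683*n^2 - 24.8728*n - 11.4452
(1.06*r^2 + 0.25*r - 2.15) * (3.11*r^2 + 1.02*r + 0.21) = 3.2966*r^4 + 1.8587*r^3 - 6.2089*r^2 - 2.1405*r - 0.4515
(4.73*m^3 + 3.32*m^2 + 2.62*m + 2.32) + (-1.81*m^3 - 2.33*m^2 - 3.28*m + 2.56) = 2.92*m^3 + 0.99*m^2 - 0.66*m + 4.88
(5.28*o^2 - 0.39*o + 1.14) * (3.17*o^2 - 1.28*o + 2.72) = 16.7376*o^4 - 7.9947*o^3 + 18.4746*o^2 - 2.52*o + 3.1008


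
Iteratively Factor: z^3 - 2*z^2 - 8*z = (z - 4)*(z^2 + 2*z) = z*(z - 4)*(z + 2)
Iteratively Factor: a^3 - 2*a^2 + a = (a - 1)*(a^2 - a) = a*(a - 1)*(a - 1)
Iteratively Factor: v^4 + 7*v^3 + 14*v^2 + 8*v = (v + 2)*(v^3 + 5*v^2 + 4*v) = (v + 2)*(v + 4)*(v^2 + v) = v*(v + 2)*(v + 4)*(v + 1)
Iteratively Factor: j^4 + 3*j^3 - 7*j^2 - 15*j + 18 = (j - 2)*(j^3 + 5*j^2 + 3*j - 9) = (j - 2)*(j + 3)*(j^2 + 2*j - 3) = (j - 2)*(j + 3)^2*(j - 1)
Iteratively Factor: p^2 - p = (p - 1)*(p)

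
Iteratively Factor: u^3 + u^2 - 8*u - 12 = (u + 2)*(u^2 - u - 6) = (u - 3)*(u + 2)*(u + 2)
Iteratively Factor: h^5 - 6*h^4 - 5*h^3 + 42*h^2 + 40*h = (h)*(h^4 - 6*h^3 - 5*h^2 + 42*h + 40) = h*(h + 2)*(h^3 - 8*h^2 + 11*h + 20) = h*(h + 1)*(h + 2)*(h^2 - 9*h + 20) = h*(h - 5)*(h + 1)*(h + 2)*(h - 4)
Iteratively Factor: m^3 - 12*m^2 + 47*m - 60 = (m - 4)*(m^2 - 8*m + 15) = (m - 5)*(m - 4)*(m - 3)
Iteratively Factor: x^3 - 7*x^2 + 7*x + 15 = (x + 1)*(x^2 - 8*x + 15) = (x - 5)*(x + 1)*(x - 3)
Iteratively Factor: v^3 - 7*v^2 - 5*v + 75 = (v - 5)*(v^2 - 2*v - 15) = (v - 5)^2*(v + 3)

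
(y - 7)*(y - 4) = y^2 - 11*y + 28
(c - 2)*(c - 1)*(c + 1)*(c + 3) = c^4 + c^3 - 7*c^2 - c + 6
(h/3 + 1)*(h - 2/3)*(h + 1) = h^3/3 + 10*h^2/9 + h/9 - 2/3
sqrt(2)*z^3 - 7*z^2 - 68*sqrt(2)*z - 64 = (z - 8*sqrt(2))*(z + 4*sqrt(2))*(sqrt(2)*z + 1)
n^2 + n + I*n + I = (n + 1)*(n + I)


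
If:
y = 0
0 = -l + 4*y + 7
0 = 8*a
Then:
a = 0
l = 7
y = 0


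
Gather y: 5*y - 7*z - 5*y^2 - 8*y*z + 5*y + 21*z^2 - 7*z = -5*y^2 + y*(10 - 8*z) + 21*z^2 - 14*z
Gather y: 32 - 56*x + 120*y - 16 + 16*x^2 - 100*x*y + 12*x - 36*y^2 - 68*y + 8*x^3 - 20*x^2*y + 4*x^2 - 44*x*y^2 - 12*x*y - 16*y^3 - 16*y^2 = 8*x^3 + 20*x^2 - 44*x - 16*y^3 + y^2*(-44*x - 52) + y*(-20*x^2 - 112*x + 52) + 16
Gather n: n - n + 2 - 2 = 0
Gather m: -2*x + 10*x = 8*x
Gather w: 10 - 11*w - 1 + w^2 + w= w^2 - 10*w + 9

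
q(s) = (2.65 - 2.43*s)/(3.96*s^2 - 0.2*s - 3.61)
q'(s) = (0.2 - 7.92*s)*(2.65 - 2.43*s)/(3.96*s^2 - 0.2*s - 3.61)^2 - 2.43/(3.96*s^2 - 0.2*s - 3.61)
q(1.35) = -0.19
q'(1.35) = -0.13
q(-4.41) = 0.18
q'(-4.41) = 0.05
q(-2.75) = 0.35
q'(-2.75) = 0.19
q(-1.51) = 1.10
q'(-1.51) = 1.92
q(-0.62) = -2.12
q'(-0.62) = 6.75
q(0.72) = -0.53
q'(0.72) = -0.28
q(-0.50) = -1.53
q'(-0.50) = 3.50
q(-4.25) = 0.19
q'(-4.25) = 0.06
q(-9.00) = 0.08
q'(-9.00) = 0.01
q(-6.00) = 0.12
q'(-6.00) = 0.02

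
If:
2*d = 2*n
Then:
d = n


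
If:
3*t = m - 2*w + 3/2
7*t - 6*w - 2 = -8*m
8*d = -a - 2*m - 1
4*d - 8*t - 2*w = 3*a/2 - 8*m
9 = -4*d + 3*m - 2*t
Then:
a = 1657/417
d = -3395/3336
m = 1321/834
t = -37/417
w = 1397/834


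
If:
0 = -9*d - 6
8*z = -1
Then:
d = -2/3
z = -1/8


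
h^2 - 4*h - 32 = (h - 8)*(h + 4)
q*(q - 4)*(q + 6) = q^3 + 2*q^2 - 24*q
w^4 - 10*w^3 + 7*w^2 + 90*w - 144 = (w - 8)*(w - 3)*(w - 2)*(w + 3)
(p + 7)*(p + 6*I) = p^2 + 7*p + 6*I*p + 42*I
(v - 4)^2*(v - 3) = v^3 - 11*v^2 + 40*v - 48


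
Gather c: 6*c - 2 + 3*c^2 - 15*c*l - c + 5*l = 3*c^2 + c*(5 - 15*l) + 5*l - 2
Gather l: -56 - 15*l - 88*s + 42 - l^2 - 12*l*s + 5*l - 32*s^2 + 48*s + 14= -l^2 + l*(-12*s - 10) - 32*s^2 - 40*s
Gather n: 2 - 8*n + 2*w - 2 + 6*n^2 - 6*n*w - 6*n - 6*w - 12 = 6*n^2 + n*(-6*w - 14) - 4*w - 12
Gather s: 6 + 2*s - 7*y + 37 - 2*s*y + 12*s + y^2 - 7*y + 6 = s*(14 - 2*y) + y^2 - 14*y + 49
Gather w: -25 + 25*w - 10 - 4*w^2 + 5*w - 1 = -4*w^2 + 30*w - 36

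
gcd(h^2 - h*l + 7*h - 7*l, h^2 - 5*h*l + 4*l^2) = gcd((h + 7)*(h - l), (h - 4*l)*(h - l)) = h - l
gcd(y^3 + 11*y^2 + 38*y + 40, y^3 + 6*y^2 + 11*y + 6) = y + 2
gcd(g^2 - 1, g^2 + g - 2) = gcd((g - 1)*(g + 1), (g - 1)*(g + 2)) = g - 1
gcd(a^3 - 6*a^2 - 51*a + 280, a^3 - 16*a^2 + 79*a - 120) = a^2 - 13*a + 40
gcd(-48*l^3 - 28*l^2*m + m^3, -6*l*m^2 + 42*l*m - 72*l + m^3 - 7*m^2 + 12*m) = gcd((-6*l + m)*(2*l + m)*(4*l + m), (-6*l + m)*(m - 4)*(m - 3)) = 6*l - m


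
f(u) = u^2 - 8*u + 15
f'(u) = 2*u - 8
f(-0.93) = 23.30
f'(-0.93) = -9.86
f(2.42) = 1.50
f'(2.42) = -3.16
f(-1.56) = 29.91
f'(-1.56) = -11.12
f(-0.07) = 15.56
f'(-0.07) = -8.14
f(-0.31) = 17.58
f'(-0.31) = -8.62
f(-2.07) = 35.84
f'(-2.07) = -12.14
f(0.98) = 8.12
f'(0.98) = -6.04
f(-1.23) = 26.35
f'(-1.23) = -10.46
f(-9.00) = 168.00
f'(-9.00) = -26.00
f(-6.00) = 99.00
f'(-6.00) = -20.00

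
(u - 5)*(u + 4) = u^2 - u - 20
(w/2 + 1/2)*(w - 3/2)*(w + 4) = w^3/2 + 7*w^2/4 - 7*w/4 - 3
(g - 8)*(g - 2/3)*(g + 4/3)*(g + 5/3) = g^4 - 17*g^3/3 - 166*g^2/9 - 88*g/27 + 320/27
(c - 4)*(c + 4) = c^2 - 16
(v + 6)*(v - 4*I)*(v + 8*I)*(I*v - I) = I*v^4 - 4*v^3 + 5*I*v^3 - 20*v^2 + 26*I*v^2 + 24*v + 160*I*v - 192*I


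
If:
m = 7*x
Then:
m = 7*x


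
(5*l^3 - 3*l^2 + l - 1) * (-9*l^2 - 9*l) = -45*l^5 - 18*l^4 + 18*l^3 + 9*l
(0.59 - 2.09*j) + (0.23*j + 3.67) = 4.26 - 1.86*j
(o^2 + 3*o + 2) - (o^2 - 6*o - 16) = 9*o + 18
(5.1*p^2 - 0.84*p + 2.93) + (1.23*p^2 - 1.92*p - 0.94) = 6.33*p^2 - 2.76*p + 1.99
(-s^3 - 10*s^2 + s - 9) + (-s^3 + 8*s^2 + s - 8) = -2*s^3 - 2*s^2 + 2*s - 17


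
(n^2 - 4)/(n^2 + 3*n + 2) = (n - 2)/(n + 1)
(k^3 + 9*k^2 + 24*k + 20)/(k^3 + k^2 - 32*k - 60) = (k + 2)/(k - 6)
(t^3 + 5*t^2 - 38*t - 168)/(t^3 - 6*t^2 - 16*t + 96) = (t + 7)/(t - 4)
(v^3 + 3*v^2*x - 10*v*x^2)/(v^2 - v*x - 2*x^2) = v*(v + 5*x)/(v + x)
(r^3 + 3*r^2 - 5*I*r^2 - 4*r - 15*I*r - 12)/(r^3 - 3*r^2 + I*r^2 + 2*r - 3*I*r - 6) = (r^2 + r*(3 - 4*I) - 12*I)/(r^2 + r*(-3 + 2*I) - 6*I)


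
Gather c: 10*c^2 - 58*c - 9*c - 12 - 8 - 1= 10*c^2 - 67*c - 21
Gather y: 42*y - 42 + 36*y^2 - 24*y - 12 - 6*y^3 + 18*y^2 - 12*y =-6*y^3 + 54*y^2 + 6*y - 54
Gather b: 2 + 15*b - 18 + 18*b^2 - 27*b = 18*b^2 - 12*b - 16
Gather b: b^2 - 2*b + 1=b^2 - 2*b + 1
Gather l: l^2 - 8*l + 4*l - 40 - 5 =l^2 - 4*l - 45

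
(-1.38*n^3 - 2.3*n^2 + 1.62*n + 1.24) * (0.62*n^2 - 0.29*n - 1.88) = -0.8556*n^5 - 1.0258*n^4 + 4.2658*n^3 + 4.623*n^2 - 3.4052*n - 2.3312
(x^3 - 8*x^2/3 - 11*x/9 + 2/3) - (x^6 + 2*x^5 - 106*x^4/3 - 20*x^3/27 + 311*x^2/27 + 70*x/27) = -x^6 - 2*x^5 + 106*x^4/3 + 47*x^3/27 - 383*x^2/27 - 103*x/27 + 2/3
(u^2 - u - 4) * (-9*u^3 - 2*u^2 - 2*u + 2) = -9*u^5 + 7*u^4 + 36*u^3 + 12*u^2 + 6*u - 8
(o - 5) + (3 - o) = -2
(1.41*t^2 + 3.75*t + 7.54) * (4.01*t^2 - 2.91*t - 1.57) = 5.6541*t^4 + 10.9344*t^3 + 17.1092*t^2 - 27.8289*t - 11.8378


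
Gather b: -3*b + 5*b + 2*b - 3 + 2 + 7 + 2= 4*b + 8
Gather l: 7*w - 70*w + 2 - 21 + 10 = -63*w - 9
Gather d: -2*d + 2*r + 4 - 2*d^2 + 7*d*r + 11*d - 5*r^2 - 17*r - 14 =-2*d^2 + d*(7*r + 9) - 5*r^2 - 15*r - 10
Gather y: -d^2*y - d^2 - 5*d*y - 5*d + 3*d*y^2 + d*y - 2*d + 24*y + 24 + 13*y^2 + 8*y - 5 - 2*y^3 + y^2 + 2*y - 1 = -d^2 - 7*d - 2*y^3 + y^2*(3*d + 14) + y*(-d^2 - 4*d + 34) + 18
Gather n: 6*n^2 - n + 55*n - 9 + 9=6*n^2 + 54*n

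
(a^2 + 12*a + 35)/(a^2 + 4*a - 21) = (a + 5)/(a - 3)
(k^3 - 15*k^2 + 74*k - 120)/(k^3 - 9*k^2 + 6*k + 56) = (k^2 - 11*k + 30)/(k^2 - 5*k - 14)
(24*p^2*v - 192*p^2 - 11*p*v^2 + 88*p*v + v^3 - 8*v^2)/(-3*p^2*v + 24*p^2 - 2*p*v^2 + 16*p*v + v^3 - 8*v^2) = (-8*p + v)/(p + v)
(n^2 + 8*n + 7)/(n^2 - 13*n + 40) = (n^2 + 8*n + 7)/(n^2 - 13*n + 40)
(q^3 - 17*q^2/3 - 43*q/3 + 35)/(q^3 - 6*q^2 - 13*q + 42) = (q - 5/3)/(q - 2)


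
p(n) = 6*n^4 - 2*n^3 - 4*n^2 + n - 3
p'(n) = 24*n^3 - 6*n^2 - 8*n + 1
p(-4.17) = 1882.54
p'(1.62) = 74.33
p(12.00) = 120393.00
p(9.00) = 37590.00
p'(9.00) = 16939.00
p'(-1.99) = -195.97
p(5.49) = 5001.55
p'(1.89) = 126.48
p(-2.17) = 129.47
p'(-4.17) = -1810.25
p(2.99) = 390.32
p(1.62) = 20.94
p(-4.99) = 3861.00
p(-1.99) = 89.03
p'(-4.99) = -3090.52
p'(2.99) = 564.98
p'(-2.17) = -255.13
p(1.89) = 47.66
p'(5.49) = 3747.50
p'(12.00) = 40513.00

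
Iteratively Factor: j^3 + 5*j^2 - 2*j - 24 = (j + 4)*(j^2 + j - 6) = (j + 3)*(j + 4)*(j - 2)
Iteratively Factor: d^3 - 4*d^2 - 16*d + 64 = (d - 4)*(d^2 - 16) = (d - 4)*(d + 4)*(d - 4)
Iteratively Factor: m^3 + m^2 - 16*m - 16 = (m + 1)*(m^2 - 16) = (m + 1)*(m + 4)*(m - 4)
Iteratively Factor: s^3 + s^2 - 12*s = (s - 3)*(s^2 + 4*s) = (s - 3)*(s + 4)*(s)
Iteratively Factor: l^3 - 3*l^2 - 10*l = (l - 5)*(l^2 + 2*l) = (l - 5)*(l + 2)*(l)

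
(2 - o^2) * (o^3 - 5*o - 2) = -o^5 + 7*o^3 + 2*o^2 - 10*o - 4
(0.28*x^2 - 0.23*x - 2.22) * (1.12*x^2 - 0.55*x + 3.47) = 0.3136*x^4 - 0.4116*x^3 - 1.3883*x^2 + 0.4229*x - 7.7034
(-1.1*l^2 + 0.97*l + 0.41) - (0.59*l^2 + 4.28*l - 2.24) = -1.69*l^2 - 3.31*l + 2.65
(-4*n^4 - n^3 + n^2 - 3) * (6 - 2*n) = 8*n^5 - 22*n^4 - 8*n^3 + 6*n^2 + 6*n - 18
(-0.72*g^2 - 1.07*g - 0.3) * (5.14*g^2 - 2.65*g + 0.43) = -3.7008*g^4 - 3.5918*g^3 + 0.9839*g^2 + 0.3349*g - 0.129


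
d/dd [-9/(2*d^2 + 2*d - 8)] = 9*(2*d + 1)/(2*(d^2 + d - 4)^2)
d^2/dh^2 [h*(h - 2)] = 2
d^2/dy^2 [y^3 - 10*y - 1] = 6*y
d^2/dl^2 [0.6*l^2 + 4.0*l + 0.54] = 1.20000000000000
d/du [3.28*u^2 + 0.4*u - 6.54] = 6.56*u + 0.4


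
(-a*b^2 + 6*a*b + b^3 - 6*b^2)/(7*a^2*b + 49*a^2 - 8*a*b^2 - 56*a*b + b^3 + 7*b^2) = b*(6 - b)/(7*a*b + 49*a - b^2 - 7*b)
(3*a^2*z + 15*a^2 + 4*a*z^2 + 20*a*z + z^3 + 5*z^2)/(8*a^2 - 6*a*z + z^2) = (3*a^2*z + 15*a^2 + 4*a*z^2 + 20*a*z + z^3 + 5*z^2)/(8*a^2 - 6*a*z + z^2)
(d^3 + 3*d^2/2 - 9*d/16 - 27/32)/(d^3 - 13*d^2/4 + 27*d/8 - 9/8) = (8*d^2 + 18*d + 9)/(4*(2*d^2 - 5*d + 3))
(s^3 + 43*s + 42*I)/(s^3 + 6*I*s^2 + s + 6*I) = (s - 7*I)/(s - I)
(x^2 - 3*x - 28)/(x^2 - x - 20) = (x - 7)/(x - 5)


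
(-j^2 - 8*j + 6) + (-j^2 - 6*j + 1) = -2*j^2 - 14*j + 7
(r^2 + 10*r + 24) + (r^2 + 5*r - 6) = 2*r^2 + 15*r + 18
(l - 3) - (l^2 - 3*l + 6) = -l^2 + 4*l - 9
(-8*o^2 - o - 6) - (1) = -8*o^2 - o - 7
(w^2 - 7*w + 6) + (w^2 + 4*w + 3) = 2*w^2 - 3*w + 9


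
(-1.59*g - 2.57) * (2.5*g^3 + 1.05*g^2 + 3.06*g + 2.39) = -3.975*g^4 - 8.0945*g^3 - 7.5639*g^2 - 11.6643*g - 6.1423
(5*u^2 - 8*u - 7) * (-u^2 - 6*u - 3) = -5*u^4 - 22*u^3 + 40*u^2 + 66*u + 21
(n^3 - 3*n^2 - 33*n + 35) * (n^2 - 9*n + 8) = n^5 - 12*n^4 + 2*n^3 + 308*n^2 - 579*n + 280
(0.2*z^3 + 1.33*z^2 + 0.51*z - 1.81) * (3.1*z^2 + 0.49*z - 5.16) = 0.62*z^5 + 4.221*z^4 + 1.2007*z^3 - 12.2239*z^2 - 3.5185*z + 9.3396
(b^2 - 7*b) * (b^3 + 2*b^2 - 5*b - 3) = b^5 - 5*b^4 - 19*b^3 + 32*b^2 + 21*b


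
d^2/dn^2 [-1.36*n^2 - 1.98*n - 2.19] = -2.72000000000000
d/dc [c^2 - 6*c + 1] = 2*c - 6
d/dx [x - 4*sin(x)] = 1 - 4*cos(x)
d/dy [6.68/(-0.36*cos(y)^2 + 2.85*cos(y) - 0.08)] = (19.038 - 4.8096*cos(y))*sin(y)/(0.36*cos(y)^2 - 2.85*cos(y) + 0.08)^2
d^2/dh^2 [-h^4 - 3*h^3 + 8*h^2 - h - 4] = -12*h^2 - 18*h + 16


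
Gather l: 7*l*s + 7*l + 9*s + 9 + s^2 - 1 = l*(7*s + 7) + s^2 + 9*s + 8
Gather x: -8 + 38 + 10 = 40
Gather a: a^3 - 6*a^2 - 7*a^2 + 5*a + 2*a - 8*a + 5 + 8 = a^3 - 13*a^2 - a + 13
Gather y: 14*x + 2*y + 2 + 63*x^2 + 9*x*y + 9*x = 63*x^2 + 23*x + y*(9*x + 2) + 2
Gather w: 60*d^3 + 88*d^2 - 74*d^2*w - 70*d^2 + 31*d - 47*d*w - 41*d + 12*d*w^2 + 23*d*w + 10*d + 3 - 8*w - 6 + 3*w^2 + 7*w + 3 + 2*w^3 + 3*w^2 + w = 60*d^3 + 18*d^2 + 2*w^3 + w^2*(12*d + 6) + w*(-74*d^2 - 24*d)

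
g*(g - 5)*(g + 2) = g^3 - 3*g^2 - 10*g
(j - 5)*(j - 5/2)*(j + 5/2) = j^3 - 5*j^2 - 25*j/4 + 125/4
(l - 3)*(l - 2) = l^2 - 5*l + 6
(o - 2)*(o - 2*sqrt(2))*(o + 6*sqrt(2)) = o^3 - 2*o^2 + 4*sqrt(2)*o^2 - 24*o - 8*sqrt(2)*o + 48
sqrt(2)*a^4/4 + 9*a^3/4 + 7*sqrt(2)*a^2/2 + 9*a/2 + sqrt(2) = (a/2 + sqrt(2)/2)*(a + sqrt(2)/2)*(a + 2*sqrt(2))*(sqrt(2)*a/2 + 1)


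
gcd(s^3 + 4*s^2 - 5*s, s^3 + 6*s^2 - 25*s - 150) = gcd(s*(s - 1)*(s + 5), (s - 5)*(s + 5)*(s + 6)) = s + 5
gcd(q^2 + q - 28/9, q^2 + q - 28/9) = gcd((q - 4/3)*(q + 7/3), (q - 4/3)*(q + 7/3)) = q^2 + q - 28/9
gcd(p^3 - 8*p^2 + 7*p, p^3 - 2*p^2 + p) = p^2 - p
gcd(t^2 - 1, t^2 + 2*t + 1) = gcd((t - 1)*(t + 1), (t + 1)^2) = t + 1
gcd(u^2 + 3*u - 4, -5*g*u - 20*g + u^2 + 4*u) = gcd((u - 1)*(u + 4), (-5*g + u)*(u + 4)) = u + 4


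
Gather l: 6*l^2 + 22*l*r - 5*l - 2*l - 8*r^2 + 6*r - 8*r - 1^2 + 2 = 6*l^2 + l*(22*r - 7) - 8*r^2 - 2*r + 1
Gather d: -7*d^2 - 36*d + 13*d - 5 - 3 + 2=-7*d^2 - 23*d - 6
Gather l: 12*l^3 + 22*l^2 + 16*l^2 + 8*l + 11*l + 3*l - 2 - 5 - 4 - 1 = 12*l^3 + 38*l^2 + 22*l - 12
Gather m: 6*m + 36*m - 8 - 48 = 42*m - 56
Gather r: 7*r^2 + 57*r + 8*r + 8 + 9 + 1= 7*r^2 + 65*r + 18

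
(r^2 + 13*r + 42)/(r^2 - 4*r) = (r^2 + 13*r + 42)/(r*(r - 4))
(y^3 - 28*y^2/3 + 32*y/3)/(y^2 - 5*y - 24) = y*(3*y - 4)/(3*(y + 3))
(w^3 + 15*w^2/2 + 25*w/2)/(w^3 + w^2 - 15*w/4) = 2*(w + 5)/(2*w - 3)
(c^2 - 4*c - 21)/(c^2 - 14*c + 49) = (c + 3)/(c - 7)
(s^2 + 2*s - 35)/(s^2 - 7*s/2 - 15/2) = 2*(s + 7)/(2*s + 3)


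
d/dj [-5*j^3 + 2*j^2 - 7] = j*(4 - 15*j)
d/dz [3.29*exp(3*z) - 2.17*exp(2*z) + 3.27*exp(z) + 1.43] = (9.87*exp(2*z) - 4.34*exp(z) + 3.27)*exp(z)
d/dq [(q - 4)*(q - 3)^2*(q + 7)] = 4*q^3 - 9*q^2 - 74*q + 195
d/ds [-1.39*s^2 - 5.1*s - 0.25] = -2.78*s - 5.1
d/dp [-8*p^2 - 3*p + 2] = -16*p - 3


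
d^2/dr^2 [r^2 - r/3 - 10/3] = 2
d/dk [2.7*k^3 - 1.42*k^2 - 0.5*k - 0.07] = 8.1*k^2 - 2.84*k - 0.5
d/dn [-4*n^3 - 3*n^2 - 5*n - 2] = -12*n^2 - 6*n - 5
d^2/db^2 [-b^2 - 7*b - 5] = -2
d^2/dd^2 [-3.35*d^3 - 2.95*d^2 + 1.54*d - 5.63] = -20.1*d - 5.9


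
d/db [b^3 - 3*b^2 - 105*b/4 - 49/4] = 3*b^2 - 6*b - 105/4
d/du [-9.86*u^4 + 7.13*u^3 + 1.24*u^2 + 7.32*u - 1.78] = -39.44*u^3 + 21.39*u^2 + 2.48*u + 7.32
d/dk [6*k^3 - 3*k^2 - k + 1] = 18*k^2 - 6*k - 1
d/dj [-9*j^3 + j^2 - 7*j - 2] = -27*j^2 + 2*j - 7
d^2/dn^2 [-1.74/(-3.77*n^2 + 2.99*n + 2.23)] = (49.460892*n^2 - 39.227604*n - 1.74*(7.54*n - 2.99)*(15.08*n - 5.98) - 29.256708)/(-3.77*n^2 + 2.99*n + 2.23)^3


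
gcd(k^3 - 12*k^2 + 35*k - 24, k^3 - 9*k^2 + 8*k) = k^2 - 9*k + 8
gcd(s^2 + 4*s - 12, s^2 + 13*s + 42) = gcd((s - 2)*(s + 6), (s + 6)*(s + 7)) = s + 6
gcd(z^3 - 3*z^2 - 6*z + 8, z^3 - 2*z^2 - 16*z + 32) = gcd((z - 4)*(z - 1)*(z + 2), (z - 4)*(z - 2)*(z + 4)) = z - 4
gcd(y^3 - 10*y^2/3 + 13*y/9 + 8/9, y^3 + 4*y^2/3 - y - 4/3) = y - 1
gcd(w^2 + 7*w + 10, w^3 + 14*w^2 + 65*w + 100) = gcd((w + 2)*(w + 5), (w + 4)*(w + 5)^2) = w + 5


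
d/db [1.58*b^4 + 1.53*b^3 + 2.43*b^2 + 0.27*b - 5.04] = 6.32*b^3 + 4.59*b^2 + 4.86*b + 0.27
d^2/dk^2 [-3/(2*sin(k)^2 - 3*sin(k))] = 3*(16*sin(k) - 18 - 15/sin(k) + 36/sin(k)^2 - 18/sin(k)^3)/(2*sin(k) - 3)^3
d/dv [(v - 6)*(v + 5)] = 2*v - 1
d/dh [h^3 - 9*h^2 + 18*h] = 3*h^2 - 18*h + 18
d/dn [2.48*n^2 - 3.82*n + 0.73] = 4.96*n - 3.82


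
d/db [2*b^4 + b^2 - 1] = 8*b^3 + 2*b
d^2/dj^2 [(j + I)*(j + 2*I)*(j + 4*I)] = 6*j + 14*I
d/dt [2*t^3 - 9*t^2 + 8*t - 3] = 6*t^2 - 18*t + 8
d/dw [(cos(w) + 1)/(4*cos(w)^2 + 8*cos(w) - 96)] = (cos(w)^2 + 2*cos(w) + 26)*sin(w)/(4*(cos(w)^2 + 2*cos(w) - 24)^2)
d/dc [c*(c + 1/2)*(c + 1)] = 3*c^2 + 3*c + 1/2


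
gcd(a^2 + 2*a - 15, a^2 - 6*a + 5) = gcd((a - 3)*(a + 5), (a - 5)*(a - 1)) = 1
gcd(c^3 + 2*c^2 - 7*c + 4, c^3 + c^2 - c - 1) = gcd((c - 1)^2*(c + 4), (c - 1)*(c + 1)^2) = c - 1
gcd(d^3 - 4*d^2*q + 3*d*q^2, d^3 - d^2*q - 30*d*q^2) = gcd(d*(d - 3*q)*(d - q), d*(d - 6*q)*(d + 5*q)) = d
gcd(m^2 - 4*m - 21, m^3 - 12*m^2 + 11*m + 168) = m^2 - 4*m - 21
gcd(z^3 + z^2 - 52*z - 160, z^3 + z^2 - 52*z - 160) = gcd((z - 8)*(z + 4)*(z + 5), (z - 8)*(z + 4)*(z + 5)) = z^3 + z^2 - 52*z - 160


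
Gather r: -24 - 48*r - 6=-48*r - 30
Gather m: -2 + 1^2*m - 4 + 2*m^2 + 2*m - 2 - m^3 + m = -m^3 + 2*m^2 + 4*m - 8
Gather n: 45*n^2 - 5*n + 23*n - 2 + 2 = 45*n^2 + 18*n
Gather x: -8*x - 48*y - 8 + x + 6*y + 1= -7*x - 42*y - 7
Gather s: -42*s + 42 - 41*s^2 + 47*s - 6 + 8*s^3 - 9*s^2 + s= 8*s^3 - 50*s^2 + 6*s + 36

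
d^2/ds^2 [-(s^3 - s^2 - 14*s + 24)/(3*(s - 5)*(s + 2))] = 4*(-s^3 - 66*s^2 + 168*s - 388)/(3*(s^6 - 9*s^5 - 3*s^4 + 153*s^3 + 30*s^2 - 900*s - 1000))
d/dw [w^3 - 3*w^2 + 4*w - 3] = 3*w^2 - 6*w + 4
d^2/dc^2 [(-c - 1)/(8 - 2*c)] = 5/(c - 4)^3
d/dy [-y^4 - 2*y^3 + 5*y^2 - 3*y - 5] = -4*y^3 - 6*y^2 + 10*y - 3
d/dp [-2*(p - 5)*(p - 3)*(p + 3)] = -6*p^2 + 20*p + 18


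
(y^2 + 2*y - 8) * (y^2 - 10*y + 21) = y^4 - 8*y^3 - 7*y^2 + 122*y - 168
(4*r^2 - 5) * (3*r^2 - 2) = 12*r^4 - 23*r^2 + 10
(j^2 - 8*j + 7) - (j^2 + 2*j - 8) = 15 - 10*j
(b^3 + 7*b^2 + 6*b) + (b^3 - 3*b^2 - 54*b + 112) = 2*b^3 + 4*b^2 - 48*b + 112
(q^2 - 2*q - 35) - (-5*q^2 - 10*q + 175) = 6*q^2 + 8*q - 210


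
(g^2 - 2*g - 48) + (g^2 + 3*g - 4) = 2*g^2 + g - 52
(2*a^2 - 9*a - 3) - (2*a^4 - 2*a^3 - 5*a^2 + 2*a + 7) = -2*a^4 + 2*a^3 + 7*a^2 - 11*a - 10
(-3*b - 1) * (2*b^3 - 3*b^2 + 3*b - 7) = -6*b^4 + 7*b^3 - 6*b^2 + 18*b + 7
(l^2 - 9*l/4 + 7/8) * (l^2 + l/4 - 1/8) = l^4 - 2*l^3 + 3*l^2/16 + l/2 - 7/64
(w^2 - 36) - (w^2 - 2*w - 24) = 2*w - 12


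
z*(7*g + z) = 7*g*z + z^2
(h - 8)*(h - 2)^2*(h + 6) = h^4 - 6*h^3 - 36*h^2 + 184*h - 192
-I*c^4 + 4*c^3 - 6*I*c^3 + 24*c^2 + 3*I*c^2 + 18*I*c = c*(c + 6)*(c + 3*I)*(-I*c + 1)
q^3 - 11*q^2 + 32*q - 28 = (q - 7)*(q - 2)^2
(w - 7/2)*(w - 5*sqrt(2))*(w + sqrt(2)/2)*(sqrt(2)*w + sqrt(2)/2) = sqrt(2)*w^4 - 9*w^3 - 3*sqrt(2)*w^3 - 27*sqrt(2)*w^2/4 + 27*w^2 + 63*w/4 + 15*sqrt(2)*w + 35*sqrt(2)/4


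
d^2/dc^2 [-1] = 0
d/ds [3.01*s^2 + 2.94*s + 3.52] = 6.02*s + 2.94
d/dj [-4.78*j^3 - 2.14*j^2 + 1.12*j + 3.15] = -14.34*j^2 - 4.28*j + 1.12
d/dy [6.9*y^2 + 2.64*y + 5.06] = 13.8*y + 2.64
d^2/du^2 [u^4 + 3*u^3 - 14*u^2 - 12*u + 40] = 12*u^2 + 18*u - 28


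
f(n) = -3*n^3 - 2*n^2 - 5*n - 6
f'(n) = -9*n^2 - 4*n - 5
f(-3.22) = 89.52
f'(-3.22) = -85.44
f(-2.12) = 24.20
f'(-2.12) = -36.97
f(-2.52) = 41.91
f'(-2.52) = -52.07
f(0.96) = -15.30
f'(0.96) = -17.13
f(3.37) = -160.38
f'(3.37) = -120.69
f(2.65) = -89.12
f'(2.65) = -78.80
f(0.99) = -15.82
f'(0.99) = -17.78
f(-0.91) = -0.85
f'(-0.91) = -8.81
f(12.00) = -5538.00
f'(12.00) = -1349.00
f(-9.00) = 2064.00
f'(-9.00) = -698.00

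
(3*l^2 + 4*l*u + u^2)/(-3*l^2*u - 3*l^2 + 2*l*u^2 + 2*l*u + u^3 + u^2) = (l + u)/(-l*u - l + u^2 + u)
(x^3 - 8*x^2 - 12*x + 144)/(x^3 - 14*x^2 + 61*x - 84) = (x^3 - 8*x^2 - 12*x + 144)/(x^3 - 14*x^2 + 61*x - 84)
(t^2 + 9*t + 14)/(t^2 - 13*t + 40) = (t^2 + 9*t + 14)/(t^2 - 13*t + 40)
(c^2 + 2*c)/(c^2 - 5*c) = (c + 2)/(c - 5)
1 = 1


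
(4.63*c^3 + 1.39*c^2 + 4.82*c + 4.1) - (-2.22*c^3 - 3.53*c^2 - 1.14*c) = 6.85*c^3 + 4.92*c^2 + 5.96*c + 4.1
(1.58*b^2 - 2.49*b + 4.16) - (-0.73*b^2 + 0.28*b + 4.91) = 2.31*b^2 - 2.77*b - 0.75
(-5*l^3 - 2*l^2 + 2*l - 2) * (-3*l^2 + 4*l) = 15*l^5 - 14*l^4 - 14*l^3 + 14*l^2 - 8*l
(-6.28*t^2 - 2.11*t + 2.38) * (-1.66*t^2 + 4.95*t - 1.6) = 10.4248*t^4 - 27.5834*t^3 - 4.3473*t^2 + 15.157*t - 3.808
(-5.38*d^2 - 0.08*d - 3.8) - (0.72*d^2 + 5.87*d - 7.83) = -6.1*d^2 - 5.95*d + 4.03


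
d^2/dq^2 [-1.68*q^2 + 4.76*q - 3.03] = -3.36000000000000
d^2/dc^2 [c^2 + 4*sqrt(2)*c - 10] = 2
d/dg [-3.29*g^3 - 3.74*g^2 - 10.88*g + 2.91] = -9.87*g^2 - 7.48*g - 10.88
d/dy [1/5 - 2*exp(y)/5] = -2*exp(y)/5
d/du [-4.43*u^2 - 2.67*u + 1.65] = -8.86*u - 2.67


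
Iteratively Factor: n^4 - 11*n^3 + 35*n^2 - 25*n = (n)*(n^3 - 11*n^2 + 35*n - 25) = n*(n - 1)*(n^2 - 10*n + 25) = n*(n - 5)*(n - 1)*(n - 5)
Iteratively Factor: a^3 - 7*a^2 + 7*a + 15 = (a - 5)*(a^2 - 2*a - 3) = (a - 5)*(a - 3)*(a + 1)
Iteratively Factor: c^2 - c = (c)*(c - 1)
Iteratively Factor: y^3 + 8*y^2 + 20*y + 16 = (y + 2)*(y^2 + 6*y + 8) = (y + 2)*(y + 4)*(y + 2)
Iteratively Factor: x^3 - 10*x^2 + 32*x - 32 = (x - 4)*(x^2 - 6*x + 8) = (x - 4)^2*(x - 2)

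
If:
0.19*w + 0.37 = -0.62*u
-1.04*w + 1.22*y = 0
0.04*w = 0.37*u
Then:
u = -0.16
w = -1.44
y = -1.23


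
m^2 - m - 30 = (m - 6)*(m + 5)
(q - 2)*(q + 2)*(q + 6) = q^3 + 6*q^2 - 4*q - 24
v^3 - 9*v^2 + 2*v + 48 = (v - 8)*(v - 3)*(v + 2)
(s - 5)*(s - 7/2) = s^2 - 17*s/2 + 35/2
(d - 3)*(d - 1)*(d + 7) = d^3 + 3*d^2 - 25*d + 21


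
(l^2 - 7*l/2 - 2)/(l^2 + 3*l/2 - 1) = (2*l^2 - 7*l - 4)/(2*l^2 + 3*l - 2)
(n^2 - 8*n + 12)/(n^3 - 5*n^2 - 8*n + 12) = (n - 2)/(n^2 + n - 2)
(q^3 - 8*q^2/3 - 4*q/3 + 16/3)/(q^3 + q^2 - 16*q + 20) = (q + 4/3)/(q + 5)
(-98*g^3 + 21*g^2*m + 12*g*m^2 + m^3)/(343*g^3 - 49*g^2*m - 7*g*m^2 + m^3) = (-14*g^2 + 5*g*m + m^2)/(49*g^2 - 14*g*m + m^2)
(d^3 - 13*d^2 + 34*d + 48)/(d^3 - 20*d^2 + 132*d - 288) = (d + 1)/(d - 6)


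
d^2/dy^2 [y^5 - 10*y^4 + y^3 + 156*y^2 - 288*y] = 20*y^3 - 120*y^2 + 6*y + 312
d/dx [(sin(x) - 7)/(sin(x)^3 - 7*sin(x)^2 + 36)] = (-2*sin(x)^3 + 28*sin(x)^2 - 98*sin(x) + 36)*cos(x)/(sin(x)^3 - 7*sin(x)^2 + 36)^2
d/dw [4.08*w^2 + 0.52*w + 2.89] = 8.16*w + 0.52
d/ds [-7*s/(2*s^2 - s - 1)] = 7*(2*s^2 + 1)/(4*s^4 - 4*s^3 - 3*s^2 + 2*s + 1)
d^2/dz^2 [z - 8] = 0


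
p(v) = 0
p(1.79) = 0.00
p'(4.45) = 0.00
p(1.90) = 0.00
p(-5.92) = 0.00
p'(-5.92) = 0.00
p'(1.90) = 0.00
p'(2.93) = 0.00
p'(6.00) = 0.00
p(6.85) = 0.00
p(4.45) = 0.00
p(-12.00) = 0.00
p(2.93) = 0.00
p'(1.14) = 0.00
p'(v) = 0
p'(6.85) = 0.00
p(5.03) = 0.00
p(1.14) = 0.00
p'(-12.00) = 0.00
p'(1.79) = 0.00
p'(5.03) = 0.00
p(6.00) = 0.00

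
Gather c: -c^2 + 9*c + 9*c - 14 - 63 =-c^2 + 18*c - 77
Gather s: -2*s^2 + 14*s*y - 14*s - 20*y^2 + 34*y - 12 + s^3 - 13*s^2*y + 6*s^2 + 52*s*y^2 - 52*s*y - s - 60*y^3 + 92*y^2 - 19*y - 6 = s^3 + s^2*(4 - 13*y) + s*(52*y^2 - 38*y - 15) - 60*y^3 + 72*y^2 + 15*y - 18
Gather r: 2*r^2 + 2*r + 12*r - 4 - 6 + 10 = 2*r^2 + 14*r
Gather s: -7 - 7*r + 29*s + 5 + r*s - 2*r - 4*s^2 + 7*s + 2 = -9*r - 4*s^2 + s*(r + 36)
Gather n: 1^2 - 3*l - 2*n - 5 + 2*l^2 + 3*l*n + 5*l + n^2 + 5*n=2*l^2 + 2*l + n^2 + n*(3*l + 3) - 4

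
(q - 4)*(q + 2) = q^2 - 2*q - 8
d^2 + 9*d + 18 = (d + 3)*(d + 6)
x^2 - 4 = (x - 2)*(x + 2)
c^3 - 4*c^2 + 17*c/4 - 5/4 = (c - 5/2)*(c - 1)*(c - 1/2)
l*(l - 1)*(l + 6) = l^3 + 5*l^2 - 6*l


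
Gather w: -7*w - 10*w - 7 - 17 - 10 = -17*w - 34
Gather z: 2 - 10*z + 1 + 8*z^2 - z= 8*z^2 - 11*z + 3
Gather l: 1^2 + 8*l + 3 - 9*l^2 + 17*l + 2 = -9*l^2 + 25*l + 6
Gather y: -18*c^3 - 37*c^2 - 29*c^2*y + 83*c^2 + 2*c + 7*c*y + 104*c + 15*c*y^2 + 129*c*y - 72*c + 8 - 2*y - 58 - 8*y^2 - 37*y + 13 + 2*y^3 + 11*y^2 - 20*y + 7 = -18*c^3 + 46*c^2 + 34*c + 2*y^3 + y^2*(15*c + 3) + y*(-29*c^2 + 136*c - 59) - 30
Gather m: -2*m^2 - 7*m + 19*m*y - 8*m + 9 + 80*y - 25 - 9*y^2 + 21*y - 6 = -2*m^2 + m*(19*y - 15) - 9*y^2 + 101*y - 22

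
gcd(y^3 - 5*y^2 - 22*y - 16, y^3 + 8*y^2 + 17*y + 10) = y^2 + 3*y + 2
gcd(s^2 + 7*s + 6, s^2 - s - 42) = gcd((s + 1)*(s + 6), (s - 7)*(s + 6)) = s + 6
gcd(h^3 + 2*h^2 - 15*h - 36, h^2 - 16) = h - 4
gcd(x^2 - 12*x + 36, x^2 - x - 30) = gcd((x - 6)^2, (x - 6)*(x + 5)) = x - 6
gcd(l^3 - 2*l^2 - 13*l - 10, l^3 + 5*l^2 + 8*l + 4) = l^2 + 3*l + 2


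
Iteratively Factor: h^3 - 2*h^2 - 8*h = (h + 2)*(h^2 - 4*h) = (h - 4)*(h + 2)*(h)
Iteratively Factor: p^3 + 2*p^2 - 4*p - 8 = (p + 2)*(p^2 - 4) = (p + 2)^2*(p - 2)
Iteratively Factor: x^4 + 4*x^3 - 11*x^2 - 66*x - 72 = (x + 3)*(x^3 + x^2 - 14*x - 24) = (x + 3)^2*(x^2 - 2*x - 8) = (x - 4)*(x + 3)^2*(x + 2)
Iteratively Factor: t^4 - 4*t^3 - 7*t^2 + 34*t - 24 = (t - 4)*(t^3 - 7*t + 6) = (t - 4)*(t + 3)*(t^2 - 3*t + 2) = (t - 4)*(t - 1)*(t + 3)*(t - 2)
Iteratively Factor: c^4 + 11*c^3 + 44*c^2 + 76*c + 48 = (c + 4)*(c^3 + 7*c^2 + 16*c + 12) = (c + 2)*(c + 4)*(c^2 + 5*c + 6) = (c + 2)*(c + 3)*(c + 4)*(c + 2)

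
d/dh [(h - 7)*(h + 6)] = 2*h - 1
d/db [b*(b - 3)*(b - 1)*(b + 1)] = 4*b^3 - 9*b^2 - 2*b + 3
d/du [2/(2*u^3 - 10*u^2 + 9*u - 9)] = 2*(-6*u^2 + 20*u - 9)/(2*u^3 - 10*u^2 + 9*u - 9)^2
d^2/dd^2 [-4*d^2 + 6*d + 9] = -8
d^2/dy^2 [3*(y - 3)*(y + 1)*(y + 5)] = 18*y + 18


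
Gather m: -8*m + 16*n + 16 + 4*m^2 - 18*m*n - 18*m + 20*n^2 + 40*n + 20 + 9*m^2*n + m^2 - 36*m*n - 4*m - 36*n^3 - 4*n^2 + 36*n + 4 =m^2*(9*n + 5) + m*(-54*n - 30) - 36*n^3 + 16*n^2 + 92*n + 40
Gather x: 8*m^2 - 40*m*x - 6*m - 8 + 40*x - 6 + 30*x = 8*m^2 - 6*m + x*(70 - 40*m) - 14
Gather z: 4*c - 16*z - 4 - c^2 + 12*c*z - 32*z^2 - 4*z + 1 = -c^2 + 4*c - 32*z^2 + z*(12*c - 20) - 3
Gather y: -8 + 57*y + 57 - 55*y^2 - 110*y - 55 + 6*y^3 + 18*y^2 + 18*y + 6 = 6*y^3 - 37*y^2 - 35*y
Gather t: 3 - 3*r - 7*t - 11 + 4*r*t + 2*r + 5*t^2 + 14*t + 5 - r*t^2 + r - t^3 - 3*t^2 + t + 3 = -t^3 + t^2*(2 - r) + t*(4*r + 8)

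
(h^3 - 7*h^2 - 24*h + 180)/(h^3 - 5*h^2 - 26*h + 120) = (h - 6)/(h - 4)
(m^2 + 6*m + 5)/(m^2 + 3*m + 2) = (m + 5)/(m + 2)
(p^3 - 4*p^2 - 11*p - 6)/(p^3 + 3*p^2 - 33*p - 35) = (p^2 - 5*p - 6)/(p^2 + 2*p - 35)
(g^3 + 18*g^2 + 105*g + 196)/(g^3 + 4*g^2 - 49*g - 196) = (g + 7)/(g - 7)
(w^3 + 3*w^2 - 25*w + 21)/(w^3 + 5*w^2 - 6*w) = (w^2 + 4*w - 21)/(w*(w + 6))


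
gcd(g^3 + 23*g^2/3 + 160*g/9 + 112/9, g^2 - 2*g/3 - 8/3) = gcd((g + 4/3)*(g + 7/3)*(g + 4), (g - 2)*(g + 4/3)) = g + 4/3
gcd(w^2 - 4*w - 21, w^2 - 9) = w + 3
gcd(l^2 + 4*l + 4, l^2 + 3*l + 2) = l + 2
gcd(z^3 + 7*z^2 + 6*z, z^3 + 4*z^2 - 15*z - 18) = z^2 + 7*z + 6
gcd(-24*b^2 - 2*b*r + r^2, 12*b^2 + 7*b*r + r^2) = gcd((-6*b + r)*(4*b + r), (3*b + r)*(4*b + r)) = 4*b + r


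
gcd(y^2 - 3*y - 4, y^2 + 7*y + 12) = 1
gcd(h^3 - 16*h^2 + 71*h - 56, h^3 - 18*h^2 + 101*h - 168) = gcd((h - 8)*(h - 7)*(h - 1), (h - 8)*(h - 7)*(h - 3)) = h^2 - 15*h + 56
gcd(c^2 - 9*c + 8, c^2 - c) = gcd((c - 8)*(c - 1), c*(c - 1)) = c - 1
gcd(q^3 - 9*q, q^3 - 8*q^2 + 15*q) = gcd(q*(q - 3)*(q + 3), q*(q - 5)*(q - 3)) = q^2 - 3*q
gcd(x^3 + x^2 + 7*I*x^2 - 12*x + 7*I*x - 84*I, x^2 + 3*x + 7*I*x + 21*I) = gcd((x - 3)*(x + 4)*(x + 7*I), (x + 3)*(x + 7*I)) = x + 7*I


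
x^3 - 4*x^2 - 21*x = x*(x - 7)*(x + 3)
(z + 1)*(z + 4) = z^2 + 5*z + 4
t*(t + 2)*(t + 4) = t^3 + 6*t^2 + 8*t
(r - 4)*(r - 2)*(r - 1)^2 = r^4 - 8*r^3 + 21*r^2 - 22*r + 8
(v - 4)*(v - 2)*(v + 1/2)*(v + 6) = v^4 + v^3/2 - 28*v^2 + 34*v + 24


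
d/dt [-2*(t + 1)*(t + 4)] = -4*t - 10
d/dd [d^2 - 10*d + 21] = 2*d - 10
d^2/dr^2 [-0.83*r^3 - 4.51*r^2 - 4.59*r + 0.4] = -4.98*r - 9.02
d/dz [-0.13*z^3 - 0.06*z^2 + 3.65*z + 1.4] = -0.39*z^2 - 0.12*z + 3.65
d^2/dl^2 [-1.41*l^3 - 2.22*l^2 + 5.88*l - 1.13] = -8.46*l - 4.44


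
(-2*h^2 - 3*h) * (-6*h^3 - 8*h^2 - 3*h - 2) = 12*h^5 + 34*h^4 + 30*h^3 + 13*h^2 + 6*h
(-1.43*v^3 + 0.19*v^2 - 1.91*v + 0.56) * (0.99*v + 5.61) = -1.4157*v^4 - 7.8342*v^3 - 0.825*v^2 - 10.1607*v + 3.1416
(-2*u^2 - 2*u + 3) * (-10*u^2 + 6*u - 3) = 20*u^4 + 8*u^3 - 36*u^2 + 24*u - 9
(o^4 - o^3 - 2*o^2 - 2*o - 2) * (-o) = -o^5 + o^4 + 2*o^3 + 2*o^2 + 2*o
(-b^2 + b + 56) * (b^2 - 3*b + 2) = -b^4 + 4*b^3 + 51*b^2 - 166*b + 112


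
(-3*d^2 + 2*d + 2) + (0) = -3*d^2 + 2*d + 2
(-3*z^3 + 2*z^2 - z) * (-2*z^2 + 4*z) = 6*z^5 - 16*z^4 + 10*z^3 - 4*z^2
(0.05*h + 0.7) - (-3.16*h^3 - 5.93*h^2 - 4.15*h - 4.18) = 3.16*h^3 + 5.93*h^2 + 4.2*h + 4.88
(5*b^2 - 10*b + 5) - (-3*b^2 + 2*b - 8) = 8*b^2 - 12*b + 13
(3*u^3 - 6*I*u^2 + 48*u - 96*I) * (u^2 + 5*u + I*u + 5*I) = 3*u^5 + 15*u^4 - 3*I*u^4 + 54*u^3 - 15*I*u^3 + 270*u^2 - 48*I*u^2 + 96*u - 240*I*u + 480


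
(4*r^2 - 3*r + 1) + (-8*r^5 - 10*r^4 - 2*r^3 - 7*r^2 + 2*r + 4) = -8*r^5 - 10*r^4 - 2*r^3 - 3*r^2 - r + 5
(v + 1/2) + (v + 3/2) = 2*v + 2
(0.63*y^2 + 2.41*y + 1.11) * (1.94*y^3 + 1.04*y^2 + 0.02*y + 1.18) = 1.2222*y^5 + 5.3306*y^4 + 4.6724*y^3 + 1.946*y^2 + 2.866*y + 1.3098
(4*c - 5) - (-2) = 4*c - 3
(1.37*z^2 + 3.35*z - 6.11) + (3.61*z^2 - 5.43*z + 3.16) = 4.98*z^2 - 2.08*z - 2.95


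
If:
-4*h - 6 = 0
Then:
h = -3/2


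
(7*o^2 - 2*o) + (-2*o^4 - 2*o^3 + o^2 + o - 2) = -2*o^4 - 2*o^3 + 8*o^2 - o - 2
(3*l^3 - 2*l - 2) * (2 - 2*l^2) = -6*l^5 + 10*l^3 + 4*l^2 - 4*l - 4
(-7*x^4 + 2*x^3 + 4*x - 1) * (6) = -42*x^4 + 12*x^3 + 24*x - 6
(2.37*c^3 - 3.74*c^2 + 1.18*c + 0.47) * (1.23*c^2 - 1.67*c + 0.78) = 2.9151*c^5 - 8.5581*c^4 + 9.5458*c^3 - 4.3097*c^2 + 0.1355*c + 0.3666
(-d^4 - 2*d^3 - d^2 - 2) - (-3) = -d^4 - 2*d^3 - d^2 + 1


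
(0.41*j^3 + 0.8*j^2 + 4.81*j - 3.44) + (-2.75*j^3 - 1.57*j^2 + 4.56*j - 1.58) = -2.34*j^3 - 0.77*j^2 + 9.37*j - 5.02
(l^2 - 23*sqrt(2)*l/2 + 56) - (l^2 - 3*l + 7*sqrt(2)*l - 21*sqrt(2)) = -37*sqrt(2)*l/2 + 3*l + 21*sqrt(2) + 56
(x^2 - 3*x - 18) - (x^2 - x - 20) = 2 - 2*x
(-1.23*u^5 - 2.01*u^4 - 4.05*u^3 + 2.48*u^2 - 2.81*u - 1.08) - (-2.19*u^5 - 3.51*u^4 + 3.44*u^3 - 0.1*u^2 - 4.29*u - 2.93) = 0.96*u^5 + 1.5*u^4 - 7.49*u^3 + 2.58*u^2 + 1.48*u + 1.85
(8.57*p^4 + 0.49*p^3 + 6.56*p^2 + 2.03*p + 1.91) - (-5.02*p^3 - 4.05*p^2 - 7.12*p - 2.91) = 8.57*p^4 + 5.51*p^3 + 10.61*p^2 + 9.15*p + 4.82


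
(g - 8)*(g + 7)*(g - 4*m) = g^3 - 4*g^2*m - g^2 + 4*g*m - 56*g + 224*m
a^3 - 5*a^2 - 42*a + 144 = (a - 8)*(a - 3)*(a + 6)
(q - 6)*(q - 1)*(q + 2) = q^3 - 5*q^2 - 8*q + 12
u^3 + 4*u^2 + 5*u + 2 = (u + 1)^2*(u + 2)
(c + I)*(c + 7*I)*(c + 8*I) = c^3 + 16*I*c^2 - 71*c - 56*I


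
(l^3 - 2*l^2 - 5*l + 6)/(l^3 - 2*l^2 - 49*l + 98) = (l^3 - 2*l^2 - 5*l + 6)/(l^3 - 2*l^2 - 49*l + 98)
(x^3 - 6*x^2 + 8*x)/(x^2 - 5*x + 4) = x*(x - 2)/(x - 1)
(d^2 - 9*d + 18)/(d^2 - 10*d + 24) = (d - 3)/(d - 4)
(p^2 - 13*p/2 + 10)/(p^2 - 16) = (p - 5/2)/(p + 4)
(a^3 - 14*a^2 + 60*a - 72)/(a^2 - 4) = (a^2 - 12*a + 36)/(a + 2)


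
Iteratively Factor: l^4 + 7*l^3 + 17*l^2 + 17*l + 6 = (l + 1)*(l^3 + 6*l^2 + 11*l + 6) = (l + 1)*(l + 3)*(l^2 + 3*l + 2) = (l + 1)^2*(l + 3)*(l + 2)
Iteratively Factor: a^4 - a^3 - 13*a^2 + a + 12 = (a - 4)*(a^3 + 3*a^2 - a - 3) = (a - 4)*(a + 3)*(a^2 - 1) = (a - 4)*(a - 1)*(a + 3)*(a + 1)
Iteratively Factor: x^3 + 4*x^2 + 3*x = (x)*(x^2 + 4*x + 3) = x*(x + 3)*(x + 1)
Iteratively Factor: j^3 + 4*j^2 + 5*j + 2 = (j + 2)*(j^2 + 2*j + 1) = (j + 1)*(j + 2)*(j + 1)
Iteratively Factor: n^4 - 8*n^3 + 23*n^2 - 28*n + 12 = (n - 2)*(n^3 - 6*n^2 + 11*n - 6) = (n - 2)*(n - 1)*(n^2 - 5*n + 6) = (n - 2)^2*(n - 1)*(n - 3)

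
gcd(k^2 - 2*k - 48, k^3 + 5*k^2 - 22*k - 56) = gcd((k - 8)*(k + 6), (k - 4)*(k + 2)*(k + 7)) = 1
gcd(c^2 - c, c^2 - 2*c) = c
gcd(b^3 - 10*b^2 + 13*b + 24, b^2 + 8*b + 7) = b + 1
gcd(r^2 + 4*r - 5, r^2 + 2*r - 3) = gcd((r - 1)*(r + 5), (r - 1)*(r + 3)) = r - 1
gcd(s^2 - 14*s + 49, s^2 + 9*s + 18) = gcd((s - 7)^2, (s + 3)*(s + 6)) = 1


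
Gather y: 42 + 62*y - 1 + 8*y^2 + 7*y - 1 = 8*y^2 + 69*y + 40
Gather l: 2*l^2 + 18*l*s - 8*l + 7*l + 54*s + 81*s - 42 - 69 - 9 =2*l^2 + l*(18*s - 1) + 135*s - 120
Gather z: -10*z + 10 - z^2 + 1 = -z^2 - 10*z + 11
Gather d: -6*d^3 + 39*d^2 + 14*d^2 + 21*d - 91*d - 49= -6*d^3 + 53*d^2 - 70*d - 49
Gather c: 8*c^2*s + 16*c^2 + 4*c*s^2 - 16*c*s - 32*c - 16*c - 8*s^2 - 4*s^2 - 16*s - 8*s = c^2*(8*s + 16) + c*(4*s^2 - 16*s - 48) - 12*s^2 - 24*s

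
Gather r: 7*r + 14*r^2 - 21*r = 14*r^2 - 14*r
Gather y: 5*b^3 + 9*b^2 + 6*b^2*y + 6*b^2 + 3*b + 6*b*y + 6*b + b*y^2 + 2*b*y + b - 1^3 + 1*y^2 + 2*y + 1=5*b^3 + 15*b^2 + 10*b + y^2*(b + 1) + y*(6*b^2 + 8*b + 2)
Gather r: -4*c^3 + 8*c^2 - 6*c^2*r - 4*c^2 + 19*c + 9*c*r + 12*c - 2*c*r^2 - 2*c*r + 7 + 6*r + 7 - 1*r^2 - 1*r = -4*c^3 + 4*c^2 + 31*c + r^2*(-2*c - 1) + r*(-6*c^2 + 7*c + 5) + 14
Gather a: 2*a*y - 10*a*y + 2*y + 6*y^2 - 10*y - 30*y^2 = -8*a*y - 24*y^2 - 8*y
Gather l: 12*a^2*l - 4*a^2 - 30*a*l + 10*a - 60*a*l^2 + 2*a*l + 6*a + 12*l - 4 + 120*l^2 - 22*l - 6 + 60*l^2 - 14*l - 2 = -4*a^2 + 16*a + l^2*(180 - 60*a) + l*(12*a^2 - 28*a - 24) - 12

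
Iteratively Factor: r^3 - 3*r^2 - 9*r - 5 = (r + 1)*(r^2 - 4*r - 5) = (r + 1)^2*(r - 5)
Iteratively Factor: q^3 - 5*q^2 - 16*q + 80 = (q - 4)*(q^2 - q - 20) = (q - 4)*(q + 4)*(q - 5)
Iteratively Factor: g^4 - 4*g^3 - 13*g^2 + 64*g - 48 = (g - 1)*(g^3 - 3*g^2 - 16*g + 48) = (g - 1)*(g + 4)*(g^2 - 7*g + 12) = (g - 3)*(g - 1)*(g + 4)*(g - 4)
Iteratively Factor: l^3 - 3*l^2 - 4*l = (l + 1)*(l^2 - 4*l) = l*(l + 1)*(l - 4)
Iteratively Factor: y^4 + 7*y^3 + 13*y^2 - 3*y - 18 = (y + 2)*(y^3 + 5*y^2 + 3*y - 9) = (y + 2)*(y + 3)*(y^2 + 2*y - 3) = (y + 2)*(y + 3)^2*(y - 1)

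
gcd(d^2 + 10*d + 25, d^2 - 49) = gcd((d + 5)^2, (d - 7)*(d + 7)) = 1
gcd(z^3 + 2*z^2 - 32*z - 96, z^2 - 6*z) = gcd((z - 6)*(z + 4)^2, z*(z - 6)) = z - 6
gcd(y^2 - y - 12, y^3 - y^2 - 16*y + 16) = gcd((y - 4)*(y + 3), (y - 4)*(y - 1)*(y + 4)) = y - 4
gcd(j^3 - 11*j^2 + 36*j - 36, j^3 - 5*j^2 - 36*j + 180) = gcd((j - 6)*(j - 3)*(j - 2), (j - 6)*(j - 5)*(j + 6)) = j - 6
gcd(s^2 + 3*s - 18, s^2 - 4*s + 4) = 1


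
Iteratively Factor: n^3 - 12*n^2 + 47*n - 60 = (n - 3)*(n^2 - 9*n + 20) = (n - 5)*(n - 3)*(n - 4)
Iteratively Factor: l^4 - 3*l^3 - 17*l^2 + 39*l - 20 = (l - 5)*(l^3 + 2*l^2 - 7*l + 4) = (l - 5)*(l + 4)*(l^2 - 2*l + 1) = (l - 5)*(l - 1)*(l + 4)*(l - 1)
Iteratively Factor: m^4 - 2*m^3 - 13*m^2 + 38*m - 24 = (m - 2)*(m^3 - 13*m + 12) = (m - 3)*(m - 2)*(m^2 + 3*m - 4) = (m - 3)*(m - 2)*(m + 4)*(m - 1)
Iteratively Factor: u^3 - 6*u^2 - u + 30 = (u + 2)*(u^2 - 8*u + 15) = (u - 3)*(u + 2)*(u - 5)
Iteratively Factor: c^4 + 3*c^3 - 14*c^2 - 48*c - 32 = (c - 4)*(c^3 + 7*c^2 + 14*c + 8) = (c - 4)*(c + 4)*(c^2 + 3*c + 2) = (c - 4)*(c + 2)*(c + 4)*(c + 1)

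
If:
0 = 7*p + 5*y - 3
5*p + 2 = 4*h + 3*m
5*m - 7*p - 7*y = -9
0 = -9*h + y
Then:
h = 271/1643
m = -996/1643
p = -1038/1643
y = 2439/1643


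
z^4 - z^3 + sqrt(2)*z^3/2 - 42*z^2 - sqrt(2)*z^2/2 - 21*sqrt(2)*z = z*(z - 7)*(z + 6)*(z + sqrt(2)/2)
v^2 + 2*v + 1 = (v + 1)^2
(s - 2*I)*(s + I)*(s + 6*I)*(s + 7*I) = s^4 + 12*I*s^3 - 27*s^2 + 68*I*s - 84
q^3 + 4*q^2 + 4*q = q*(q + 2)^2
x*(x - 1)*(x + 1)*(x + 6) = x^4 + 6*x^3 - x^2 - 6*x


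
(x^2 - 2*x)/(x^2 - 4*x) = (x - 2)/(x - 4)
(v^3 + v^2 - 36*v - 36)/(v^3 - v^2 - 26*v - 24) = (v + 6)/(v + 4)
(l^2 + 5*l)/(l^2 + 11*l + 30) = l/(l + 6)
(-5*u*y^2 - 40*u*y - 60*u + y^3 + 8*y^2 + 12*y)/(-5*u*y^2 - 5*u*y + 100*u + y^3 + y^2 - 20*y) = (y^2 + 8*y + 12)/(y^2 + y - 20)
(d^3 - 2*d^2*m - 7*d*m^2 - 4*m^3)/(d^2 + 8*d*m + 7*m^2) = (d^2 - 3*d*m - 4*m^2)/(d + 7*m)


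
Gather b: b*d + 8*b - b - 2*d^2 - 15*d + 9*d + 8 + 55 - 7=b*(d + 7) - 2*d^2 - 6*d + 56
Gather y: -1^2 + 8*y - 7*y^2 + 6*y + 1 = -7*y^2 + 14*y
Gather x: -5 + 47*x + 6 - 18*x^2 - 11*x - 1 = -18*x^2 + 36*x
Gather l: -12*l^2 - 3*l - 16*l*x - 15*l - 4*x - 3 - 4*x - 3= -12*l^2 + l*(-16*x - 18) - 8*x - 6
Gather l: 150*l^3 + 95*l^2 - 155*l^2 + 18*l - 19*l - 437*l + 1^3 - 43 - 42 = 150*l^3 - 60*l^2 - 438*l - 84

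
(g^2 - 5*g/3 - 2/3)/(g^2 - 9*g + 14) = (g + 1/3)/(g - 7)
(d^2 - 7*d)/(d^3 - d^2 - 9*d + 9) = d*(d - 7)/(d^3 - d^2 - 9*d + 9)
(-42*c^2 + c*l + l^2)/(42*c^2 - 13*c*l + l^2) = (-7*c - l)/(7*c - l)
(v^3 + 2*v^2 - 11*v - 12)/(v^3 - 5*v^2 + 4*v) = (v^3 + 2*v^2 - 11*v - 12)/(v*(v^2 - 5*v + 4))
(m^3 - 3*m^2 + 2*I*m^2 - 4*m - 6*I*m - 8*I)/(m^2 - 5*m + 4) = (m^2 + m*(1 + 2*I) + 2*I)/(m - 1)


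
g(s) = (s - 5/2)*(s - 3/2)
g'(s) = 2*s - 4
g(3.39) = 1.68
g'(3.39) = 2.78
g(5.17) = 9.80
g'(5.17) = 6.34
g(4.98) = 8.63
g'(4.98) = 5.96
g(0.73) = 1.36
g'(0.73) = -2.54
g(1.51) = -0.01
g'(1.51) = -0.98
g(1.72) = -0.17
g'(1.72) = -0.56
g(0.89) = 0.98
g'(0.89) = -2.22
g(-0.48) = 5.90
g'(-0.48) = -4.96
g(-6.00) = 63.75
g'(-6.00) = -16.00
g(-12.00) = 195.75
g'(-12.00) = -28.00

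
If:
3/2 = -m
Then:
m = -3/2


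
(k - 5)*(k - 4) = k^2 - 9*k + 20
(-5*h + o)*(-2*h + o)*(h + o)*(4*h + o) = 40*h^4 + 22*h^3*o - 21*h^2*o^2 - 2*h*o^3 + o^4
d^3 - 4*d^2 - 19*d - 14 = (d - 7)*(d + 1)*(d + 2)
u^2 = u^2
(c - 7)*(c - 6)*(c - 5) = c^3 - 18*c^2 + 107*c - 210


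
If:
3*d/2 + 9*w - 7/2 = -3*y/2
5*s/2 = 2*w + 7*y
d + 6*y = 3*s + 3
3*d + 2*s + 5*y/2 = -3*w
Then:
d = 379/221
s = -100/51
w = 3/13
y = -508/663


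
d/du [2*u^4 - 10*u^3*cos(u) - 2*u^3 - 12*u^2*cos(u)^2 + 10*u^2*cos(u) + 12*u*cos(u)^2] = 10*u^3*sin(u) + 8*u^3 - 10*u^2*sin(u) + 12*u^2*sin(2*u) - 30*u^2*cos(u) - 6*u^2 - 12*sqrt(2)*u*sin(2*u + pi/4) + 20*u*cos(u) - 12*u + 6*cos(2*u) + 6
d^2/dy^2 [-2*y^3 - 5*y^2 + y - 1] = -12*y - 10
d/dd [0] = 0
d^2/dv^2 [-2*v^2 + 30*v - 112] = -4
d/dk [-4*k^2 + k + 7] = 1 - 8*k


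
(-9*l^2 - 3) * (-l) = 9*l^3 + 3*l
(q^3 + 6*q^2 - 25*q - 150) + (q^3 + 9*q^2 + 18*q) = 2*q^3 + 15*q^2 - 7*q - 150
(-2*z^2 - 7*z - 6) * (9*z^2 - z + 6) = -18*z^4 - 61*z^3 - 59*z^2 - 36*z - 36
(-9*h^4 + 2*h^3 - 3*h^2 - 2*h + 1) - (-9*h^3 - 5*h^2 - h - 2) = -9*h^4 + 11*h^3 + 2*h^2 - h + 3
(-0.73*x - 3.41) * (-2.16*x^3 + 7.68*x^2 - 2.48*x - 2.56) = 1.5768*x^4 + 1.7592*x^3 - 24.3784*x^2 + 10.3256*x + 8.7296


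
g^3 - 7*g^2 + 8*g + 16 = (g - 4)^2*(g + 1)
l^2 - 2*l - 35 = (l - 7)*(l + 5)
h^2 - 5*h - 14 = (h - 7)*(h + 2)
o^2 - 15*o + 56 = (o - 8)*(o - 7)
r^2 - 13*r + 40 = (r - 8)*(r - 5)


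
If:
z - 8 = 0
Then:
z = 8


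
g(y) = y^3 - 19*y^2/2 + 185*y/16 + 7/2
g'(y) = 3*y^2 - 19*y + 185/16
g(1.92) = -2.24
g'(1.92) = -13.86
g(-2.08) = -70.65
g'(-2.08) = 64.06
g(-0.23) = 0.33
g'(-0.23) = 16.09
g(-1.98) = -64.40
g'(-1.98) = 60.94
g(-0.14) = 1.69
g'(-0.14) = 14.28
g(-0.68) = -9.07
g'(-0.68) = 25.87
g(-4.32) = -304.36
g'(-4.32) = 149.63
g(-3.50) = -196.22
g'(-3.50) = 114.81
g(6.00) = -53.12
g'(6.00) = 5.56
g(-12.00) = -3231.25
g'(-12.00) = 671.56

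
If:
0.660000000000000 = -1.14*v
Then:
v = -0.58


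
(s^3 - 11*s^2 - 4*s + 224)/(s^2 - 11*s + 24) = (s^2 - 3*s - 28)/(s - 3)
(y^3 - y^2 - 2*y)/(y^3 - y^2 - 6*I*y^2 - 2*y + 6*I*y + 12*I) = y/(y - 6*I)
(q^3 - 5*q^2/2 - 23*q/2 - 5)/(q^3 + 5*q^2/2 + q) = (q - 5)/q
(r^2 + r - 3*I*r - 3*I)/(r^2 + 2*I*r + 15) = (r + 1)/(r + 5*I)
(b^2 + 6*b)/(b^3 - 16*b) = (b + 6)/(b^2 - 16)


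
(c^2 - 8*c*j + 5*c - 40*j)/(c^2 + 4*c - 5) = (c - 8*j)/(c - 1)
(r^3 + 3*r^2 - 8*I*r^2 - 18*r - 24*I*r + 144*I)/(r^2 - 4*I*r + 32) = (r^2 + 3*r - 18)/(r + 4*I)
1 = 1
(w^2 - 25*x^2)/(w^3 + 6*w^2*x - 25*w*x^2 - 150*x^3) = 1/(w + 6*x)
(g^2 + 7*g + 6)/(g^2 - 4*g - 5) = (g + 6)/(g - 5)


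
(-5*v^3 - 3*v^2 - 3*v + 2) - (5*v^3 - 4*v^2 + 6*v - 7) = -10*v^3 + v^2 - 9*v + 9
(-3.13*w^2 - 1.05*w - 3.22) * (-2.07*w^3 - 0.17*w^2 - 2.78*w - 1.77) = 6.4791*w^5 + 2.7056*w^4 + 15.5453*w^3 + 9.0065*w^2 + 10.8101*w + 5.6994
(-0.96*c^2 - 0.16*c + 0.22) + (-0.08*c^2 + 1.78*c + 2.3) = -1.04*c^2 + 1.62*c + 2.52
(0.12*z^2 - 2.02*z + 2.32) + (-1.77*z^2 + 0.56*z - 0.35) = -1.65*z^2 - 1.46*z + 1.97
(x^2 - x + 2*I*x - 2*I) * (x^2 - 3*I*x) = x^4 - x^3 - I*x^3 + 6*x^2 + I*x^2 - 6*x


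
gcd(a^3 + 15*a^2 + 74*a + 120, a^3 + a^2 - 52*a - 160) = a^2 + 9*a + 20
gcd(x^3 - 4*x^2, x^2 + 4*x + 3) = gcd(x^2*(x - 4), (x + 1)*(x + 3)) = 1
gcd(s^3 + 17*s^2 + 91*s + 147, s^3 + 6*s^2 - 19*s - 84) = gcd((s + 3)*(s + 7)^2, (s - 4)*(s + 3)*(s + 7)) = s^2 + 10*s + 21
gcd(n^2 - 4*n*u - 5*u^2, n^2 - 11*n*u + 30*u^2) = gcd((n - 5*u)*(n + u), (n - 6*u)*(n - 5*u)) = -n + 5*u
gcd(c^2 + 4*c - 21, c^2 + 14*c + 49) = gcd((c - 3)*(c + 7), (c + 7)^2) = c + 7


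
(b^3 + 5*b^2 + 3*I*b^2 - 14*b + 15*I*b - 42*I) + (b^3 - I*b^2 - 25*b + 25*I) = 2*b^3 + 5*b^2 + 2*I*b^2 - 39*b + 15*I*b - 17*I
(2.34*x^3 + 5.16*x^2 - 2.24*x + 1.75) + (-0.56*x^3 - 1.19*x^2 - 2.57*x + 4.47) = 1.78*x^3 + 3.97*x^2 - 4.81*x + 6.22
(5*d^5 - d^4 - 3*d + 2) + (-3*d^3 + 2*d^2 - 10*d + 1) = 5*d^5 - d^4 - 3*d^3 + 2*d^2 - 13*d + 3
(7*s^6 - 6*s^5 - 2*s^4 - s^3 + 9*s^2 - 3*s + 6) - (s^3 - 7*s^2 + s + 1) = 7*s^6 - 6*s^5 - 2*s^4 - 2*s^3 + 16*s^2 - 4*s + 5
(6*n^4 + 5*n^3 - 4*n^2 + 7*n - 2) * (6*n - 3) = 36*n^5 + 12*n^4 - 39*n^3 + 54*n^2 - 33*n + 6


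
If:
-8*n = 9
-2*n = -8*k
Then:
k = -9/32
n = -9/8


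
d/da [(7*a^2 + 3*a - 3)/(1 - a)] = 7*a*(2 - a)/(a^2 - 2*a + 1)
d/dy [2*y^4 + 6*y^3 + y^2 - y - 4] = 8*y^3 + 18*y^2 + 2*y - 1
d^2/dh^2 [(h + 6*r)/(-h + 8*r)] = -28*r/(h - 8*r)^3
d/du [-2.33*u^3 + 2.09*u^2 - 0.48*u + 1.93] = -6.99*u^2 + 4.18*u - 0.48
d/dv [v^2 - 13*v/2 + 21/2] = 2*v - 13/2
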